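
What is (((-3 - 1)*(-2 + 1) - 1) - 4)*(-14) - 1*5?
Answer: 9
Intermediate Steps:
(((-3 - 1)*(-2 + 1) - 1) - 4)*(-14) - 1*5 = ((-4*(-1) - 1) - 4)*(-14) - 5 = ((4 - 1) - 4)*(-14) - 5 = (3 - 4)*(-14) - 5 = -1*(-14) - 5 = 14 - 5 = 9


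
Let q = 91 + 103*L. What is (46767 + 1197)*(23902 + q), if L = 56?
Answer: 1427456604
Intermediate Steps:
q = 5859 (q = 91 + 103*56 = 91 + 5768 = 5859)
(46767 + 1197)*(23902 + q) = (46767 + 1197)*(23902 + 5859) = 47964*29761 = 1427456604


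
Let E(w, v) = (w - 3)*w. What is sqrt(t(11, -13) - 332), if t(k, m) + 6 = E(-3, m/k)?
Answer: 8*I*sqrt(5) ≈ 17.889*I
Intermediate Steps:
E(w, v) = w*(-3 + w) (E(w, v) = (-3 + w)*w = w*(-3 + w))
t(k, m) = 12 (t(k, m) = -6 - 3*(-3 - 3) = -6 - 3*(-6) = -6 + 18 = 12)
sqrt(t(11, -13) - 332) = sqrt(12 - 332) = sqrt(-320) = 8*I*sqrt(5)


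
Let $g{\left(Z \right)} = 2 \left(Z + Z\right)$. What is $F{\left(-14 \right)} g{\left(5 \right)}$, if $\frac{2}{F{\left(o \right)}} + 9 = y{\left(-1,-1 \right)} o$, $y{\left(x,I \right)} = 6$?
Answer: $- \frac{40}{93} \approx -0.43011$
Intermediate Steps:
$g{\left(Z \right)} = 4 Z$ ($g{\left(Z \right)} = 2 \cdot 2 Z = 4 Z$)
$F{\left(o \right)} = \frac{2}{-9 + 6 o}$
$F{\left(-14 \right)} g{\left(5 \right)} = \frac{2}{3 \left(-3 + 2 \left(-14\right)\right)} 4 \cdot 5 = \frac{2}{3 \left(-3 - 28\right)} 20 = \frac{2}{3 \left(-31\right)} 20 = \frac{2}{3} \left(- \frac{1}{31}\right) 20 = \left(- \frac{2}{93}\right) 20 = - \frac{40}{93}$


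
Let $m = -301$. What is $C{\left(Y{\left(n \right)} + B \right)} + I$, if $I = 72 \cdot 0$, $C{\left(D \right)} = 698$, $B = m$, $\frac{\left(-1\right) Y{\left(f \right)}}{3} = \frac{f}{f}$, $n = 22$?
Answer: $698$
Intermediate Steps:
$Y{\left(f \right)} = -3$ ($Y{\left(f \right)} = - 3 \frac{f}{f} = \left(-3\right) 1 = -3$)
$B = -301$
$I = 0$
$C{\left(Y{\left(n \right)} + B \right)} + I = 698 + 0 = 698$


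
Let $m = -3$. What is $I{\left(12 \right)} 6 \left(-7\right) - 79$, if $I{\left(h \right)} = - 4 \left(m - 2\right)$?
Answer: $-919$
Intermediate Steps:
$I{\left(h \right)} = 20$ ($I{\left(h \right)} = - 4 \left(-3 - 2\right) = \left(-4\right) \left(-5\right) = 20$)
$I{\left(12 \right)} 6 \left(-7\right) - 79 = 20 \cdot 6 \left(-7\right) - 79 = 20 \left(-42\right) - 79 = -840 - 79 = -919$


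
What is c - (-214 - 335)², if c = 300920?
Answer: -481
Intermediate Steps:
c - (-214 - 335)² = 300920 - (-214 - 335)² = 300920 - 1*(-549)² = 300920 - 1*301401 = 300920 - 301401 = -481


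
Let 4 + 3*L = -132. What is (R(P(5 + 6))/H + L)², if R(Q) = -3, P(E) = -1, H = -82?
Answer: 124166449/60516 ≈ 2051.8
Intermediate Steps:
L = -136/3 (L = -4/3 + (⅓)*(-132) = -4/3 - 44 = -136/3 ≈ -45.333)
(R(P(5 + 6))/H + L)² = (-3/(-82) - 136/3)² = (-3*(-1/82) - 136/3)² = (3/82 - 136/3)² = (-11143/246)² = 124166449/60516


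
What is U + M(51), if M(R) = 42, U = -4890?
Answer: -4848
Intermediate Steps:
U + M(51) = -4890 + 42 = -4848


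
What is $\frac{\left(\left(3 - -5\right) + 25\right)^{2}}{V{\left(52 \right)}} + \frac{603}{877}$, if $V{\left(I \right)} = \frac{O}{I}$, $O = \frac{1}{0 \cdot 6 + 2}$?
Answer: $\frac{99326115}{877} \approx 1.1326 \cdot 10^{5}$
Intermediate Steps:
$O = \frac{1}{2}$ ($O = \frac{1}{0 + 2} = \frac{1}{2} \approx 0.5$)
$V{\left(I \right)} = \frac{1}{2 I}$
$\frac{\left(\left(3 - -5\right) + 25\right)^{2}}{V{\left(52 \right)}} + \frac{603}{877} = \frac{\left(\left(3 - -5\right) + 25\right)^{2}}{\frac{1}{2} \cdot \frac{1}{52}} + \frac{603}{877} = \frac{\left(\left(3 + 5\right) + 25\right)^{2}}{\frac{1}{2} \cdot \frac{1}{52}} + 603 \cdot \frac{1}{877} = \left(8 + 25\right)^{2} \frac{1}{\frac{1}{104}} + \frac{603}{877} = 33^{2} \cdot 104 + \frac{603}{877} = 1089 \cdot 104 + \frac{603}{877} = 113256 + \frac{603}{877} = \frac{99326115}{877}$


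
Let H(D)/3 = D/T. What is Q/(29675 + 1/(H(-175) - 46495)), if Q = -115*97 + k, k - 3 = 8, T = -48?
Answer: -8288294280/22070632859 ≈ -0.37554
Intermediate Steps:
k = 11 (k = 3 + 8 = 11)
H(D) = -D/16 (H(D) = 3*(D/(-48)) = 3*(D*(-1/48)) = 3*(-D/48) = -D/16)
Q = -11144 (Q = -115*97 + 11 = -11155 + 11 = -11144)
Q/(29675 + 1/(H(-175) - 46495)) = -11144/(29675 + 1/(-1/16*(-175) - 46495)) = -11144/(29675 + 1/(175/16 - 46495)) = -11144/(29675 + 1/(-743745/16)) = -11144/(29675 - 16/743745) = -11144/22070632859/743745 = -11144*743745/22070632859 = -8288294280/22070632859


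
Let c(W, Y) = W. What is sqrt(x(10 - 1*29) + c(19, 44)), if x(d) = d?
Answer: 0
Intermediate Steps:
sqrt(x(10 - 1*29) + c(19, 44)) = sqrt((10 - 1*29) + 19) = sqrt((10 - 29) + 19) = sqrt(-19 + 19) = sqrt(0) = 0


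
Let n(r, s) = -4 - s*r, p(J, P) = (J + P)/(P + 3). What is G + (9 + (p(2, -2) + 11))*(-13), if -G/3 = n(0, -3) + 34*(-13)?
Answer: 1078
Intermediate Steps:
p(J, P) = (J + P)/(3 + P)
n(r, s) = -4 - r*s
G = 1338 (G = -3*((-4 - 1*0*(-3)) + 34*(-13)) = -3*((-4 + 0) - 442) = -3*(-4 - 442) = -3*(-446) = 1338)
G + (9 + (p(2, -2) + 11))*(-13) = 1338 + (9 + ((2 - 2)/(3 - 2) + 11))*(-13) = 1338 + (9 + (0/1 + 11))*(-13) = 1338 + (9 + (1*0 + 11))*(-13) = 1338 + (9 + (0 + 11))*(-13) = 1338 + (9 + 11)*(-13) = 1338 + 20*(-13) = 1338 - 260 = 1078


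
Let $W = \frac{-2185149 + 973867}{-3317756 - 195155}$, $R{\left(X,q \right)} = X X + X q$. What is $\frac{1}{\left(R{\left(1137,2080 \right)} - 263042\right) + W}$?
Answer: $\frac{3512911}{11925234515139} \approx 2.9458 \cdot 10^{-7}$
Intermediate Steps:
$R{\left(X,q \right)} = X^{2} + X q$
$W = \frac{1211282}{3512911}$ ($W = - \frac{1211282}{-3512911} = \left(-1211282\right) \left(- \frac{1}{3512911}\right) = \frac{1211282}{3512911} \approx 0.34481$)
$\frac{1}{\left(R{\left(1137,2080 \right)} - 263042\right) + W} = \frac{1}{\left(1137 \left(1137 + 2080\right) - 263042\right) + \frac{1211282}{3512911}} = \frac{1}{\left(1137 \cdot 3217 - 263042\right) + \frac{1211282}{3512911}} = \frac{1}{\left(3657729 - 263042\right) + \frac{1211282}{3512911}} = \frac{1}{3394687 + \frac{1211282}{3512911}} = \frac{1}{\frac{11925234515139}{3512911}} = \frac{3512911}{11925234515139}$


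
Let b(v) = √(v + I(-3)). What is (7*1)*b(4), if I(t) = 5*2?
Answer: 7*√14 ≈ 26.192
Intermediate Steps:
I(t) = 10
b(v) = √(10 + v) (b(v) = √(v + 10) = √(10 + v))
(7*1)*b(4) = (7*1)*√(10 + 4) = 7*√14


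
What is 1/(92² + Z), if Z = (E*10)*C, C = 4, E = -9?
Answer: 1/8104 ≈ 0.00012340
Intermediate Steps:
Z = -360 (Z = -9*10*4 = -90*4 = -360)
1/(92² + Z) = 1/(92² - 360) = 1/(8464 - 360) = 1/8104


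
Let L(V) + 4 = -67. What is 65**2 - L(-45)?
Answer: 4296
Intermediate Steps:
L(V) = -71 (L(V) = -4 - 67 = -71)
65**2 - L(-45) = 65**2 - 1*(-71) = 4225 + 71 = 4296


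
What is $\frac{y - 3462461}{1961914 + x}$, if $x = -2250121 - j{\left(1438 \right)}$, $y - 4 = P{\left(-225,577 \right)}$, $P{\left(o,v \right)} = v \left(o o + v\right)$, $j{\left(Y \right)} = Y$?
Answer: $- \frac{26081097}{289645} \approx -90.045$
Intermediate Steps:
$P{\left(o,v \right)} = v \left(v + o^{2}\right)$ ($P{\left(o,v \right)} = v \left(o^{2} + v\right) = v \left(v + o^{2}\right)$)
$y = 29543558$ ($y = 4 + 577 \left(577 + \left(-225\right)^{2}\right) = 4 + 577 \left(577 + 50625\right) = 4 + 577 \cdot 51202 = 4 + 29543554 = 29543558$)
$x = -2251559$ ($x = -2250121 - 1438 = -2251559$)
$\frac{y - 3462461}{1961914 + x} = \frac{29543558 - 3462461}{1961914 - 2251559} = \frac{29543558 - 3462461}{-289645} = 26081097 \left(- \frac{1}{289645}\right) = - \frac{26081097}{289645}$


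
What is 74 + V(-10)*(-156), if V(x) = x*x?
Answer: -15526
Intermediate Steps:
V(x) = x²
74 + V(-10)*(-156) = 74 + (-10)²*(-156) = 74 + 100*(-156) = 74 - 15600 = -15526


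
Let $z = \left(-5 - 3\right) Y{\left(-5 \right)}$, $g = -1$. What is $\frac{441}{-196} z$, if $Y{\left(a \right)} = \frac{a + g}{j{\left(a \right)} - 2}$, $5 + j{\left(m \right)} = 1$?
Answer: $18$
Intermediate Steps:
$j{\left(m \right)} = -4$ ($j{\left(m \right)} = -5 + 1 = -4$)
$Y{\left(a \right)} = \frac{1}{6} - \frac{a}{6}$ ($Y{\left(a \right)} = \frac{a - 1}{-4 - 2} = \frac{-1 + a}{-6} = \left(-1 + a\right) \left(- \frac{1}{6}\right) = \frac{1}{6} - \frac{a}{6}$)
$z = -8$ ($z = \left(-5 - 3\right) \left(\frac{1}{6} - - \frac{5}{6}\right) = - 8 \left(\frac{1}{6} + \frac{5}{6}\right) = \left(-8\right) 1 = -8$)
$\frac{441}{-196} z = \frac{441}{-196} \left(-8\right) = 441 \left(- \frac{1}{196}\right) \left(-8\right) = \left(- \frac{9}{4}\right) \left(-8\right) = 18$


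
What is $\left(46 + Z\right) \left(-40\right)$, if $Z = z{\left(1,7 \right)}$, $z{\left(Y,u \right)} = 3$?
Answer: $-1960$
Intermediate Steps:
$Z = 3$
$\left(46 + Z\right) \left(-40\right) = \left(46 + 3\right) \left(-40\right) = 49 \left(-40\right) = -1960$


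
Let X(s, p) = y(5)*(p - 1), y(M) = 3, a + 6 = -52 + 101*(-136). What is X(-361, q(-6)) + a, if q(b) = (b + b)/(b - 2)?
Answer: -27585/2 ≈ -13793.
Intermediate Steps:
a = -13794 (a = -6 + (-52 + 101*(-136)) = -6 + (-52 - 13736) = -6 - 13788 = -13794)
q(b) = 2*b/(-2 + b) (q(b) = (2*b)/(-2 + b) = 2*b/(-2 + b))
X(s, p) = -3 + 3*p (X(s, p) = 3*(p - 1) = 3*(-1 + p) = -3 + 3*p)
X(-361, q(-6)) + a = (-3 + 3*(2*(-6)/(-2 - 6))) - 13794 = (-3 + 3*(2*(-6)/(-8))) - 13794 = (-3 + 3*(2*(-6)*(-1/8))) - 13794 = (-3 + 3*(3/2)) - 13794 = (-3 + 9/2) - 13794 = 3/2 - 13794 = -27585/2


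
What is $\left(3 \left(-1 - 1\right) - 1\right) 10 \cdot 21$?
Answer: $-1470$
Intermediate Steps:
$\left(3 \left(-1 - 1\right) - 1\right) 10 \cdot 21 = \left(3 \left(-2\right) - 1\right) 10 \cdot 21 = \left(-6 - 1\right) 10 \cdot 21 = \left(-7\right) 10 \cdot 21 = \left(-70\right) 21 = -1470$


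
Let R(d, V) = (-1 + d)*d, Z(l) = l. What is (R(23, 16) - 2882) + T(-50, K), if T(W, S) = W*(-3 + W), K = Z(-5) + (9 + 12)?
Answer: 274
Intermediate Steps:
R(d, V) = d*(-1 + d)
K = 16 (K = -5 + (9 + 12) = -5 + 21 = 16)
(R(23, 16) - 2882) + T(-50, K) = (23*(-1 + 23) - 2882) - 50*(-3 - 50) = (23*22 - 2882) - 50*(-53) = (506 - 2882) + 2650 = -2376 + 2650 = 274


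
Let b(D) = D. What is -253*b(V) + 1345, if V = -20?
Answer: 6405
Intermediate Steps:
-253*b(V) + 1345 = -253*(-20) + 1345 = 5060 + 1345 = 6405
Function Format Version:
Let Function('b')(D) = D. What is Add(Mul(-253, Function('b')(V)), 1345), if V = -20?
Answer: 6405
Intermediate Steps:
Add(Mul(-253, Function('b')(V)), 1345) = Add(Mul(-253, -20), 1345) = Add(5060, 1345) = 6405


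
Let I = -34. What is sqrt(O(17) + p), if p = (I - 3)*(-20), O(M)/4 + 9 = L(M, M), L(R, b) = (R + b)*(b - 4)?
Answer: 2*sqrt(618) ≈ 49.719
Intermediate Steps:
L(R, b) = (-4 + b)*(R + b) (L(R, b) = (R + b)*(-4 + b) = (-4 + b)*(R + b))
O(M) = -36 - 32*M + 8*M**2 (O(M) = -36 + 4*(M**2 - 4*M - 4*M + M*M) = -36 + 4*(M**2 - 4*M - 4*M + M**2) = -36 + 4*(-8*M + 2*M**2) = -36 + (-32*M + 8*M**2) = -36 - 32*M + 8*M**2)
p = 740 (p = (-34 - 3)*(-20) = -37*(-20) = 740)
sqrt(O(17) + p) = sqrt((-36 - 32*17 + 8*17**2) + 740) = sqrt((-36 - 544 + 8*289) + 740) = sqrt((-36 - 544 + 2312) + 740) = sqrt(1732 + 740) = sqrt(2472) = 2*sqrt(618)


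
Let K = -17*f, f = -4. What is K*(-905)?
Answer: -61540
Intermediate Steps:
K = 68 (K = -17*(-4) = 68)
K*(-905) = 68*(-905) = -61540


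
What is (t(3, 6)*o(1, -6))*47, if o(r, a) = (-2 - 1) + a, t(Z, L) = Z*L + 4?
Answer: -9306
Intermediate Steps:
t(Z, L) = 4 + L*Z (t(Z, L) = L*Z + 4 = 4 + L*Z)
o(r, a) = -3 + a
(t(3, 6)*o(1, -6))*47 = ((4 + 6*3)*(-3 - 6))*47 = ((4 + 18)*(-9))*47 = (22*(-9))*47 = -198*47 = -9306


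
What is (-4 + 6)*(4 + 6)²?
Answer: 200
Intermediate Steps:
(-4 + 6)*(4 + 6)² = 2*10² = 2*100 = 200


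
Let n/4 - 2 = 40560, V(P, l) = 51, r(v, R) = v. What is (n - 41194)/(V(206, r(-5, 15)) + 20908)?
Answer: 121054/20959 ≈ 5.7757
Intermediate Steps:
n = 162248 (n = 8 + 4*40560 = 8 + 162240 = 162248)
(n - 41194)/(V(206, r(-5, 15)) + 20908) = (162248 - 41194)/(51 + 20908) = 121054/20959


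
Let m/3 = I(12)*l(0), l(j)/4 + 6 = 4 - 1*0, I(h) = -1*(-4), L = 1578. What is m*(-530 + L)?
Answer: -100608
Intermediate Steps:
I(h) = 4
l(j) = -8 (l(j) = -24 + 4*(4 - 1*0) = -24 + 4*(4 + 0) = -24 + 4*4 = -24 + 16 = -8)
m = -96 (m = 3*(4*(-8)) = 3*(-32) = -96)
m*(-530 + L) = -96*(-530 + 1578) = -96*1048 = -100608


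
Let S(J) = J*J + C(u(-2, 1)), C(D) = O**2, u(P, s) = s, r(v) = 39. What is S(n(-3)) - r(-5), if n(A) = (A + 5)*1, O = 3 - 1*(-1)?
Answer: -19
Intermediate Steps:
O = 4 (O = 3 + 1 = 4)
C(D) = 16 (C(D) = 4**2 = 16)
n(A) = 5 + A (n(A) = (5 + A)*1 = 5 + A)
S(J) = 16 + J**2 (S(J) = J*J + 16 = J**2 + 16 = 16 + J**2)
S(n(-3)) - r(-5) = (16 + (5 - 3)**2) - 1*39 = (16 + 2**2) - 39 = (16 + 4) - 39 = 20 - 39 = -19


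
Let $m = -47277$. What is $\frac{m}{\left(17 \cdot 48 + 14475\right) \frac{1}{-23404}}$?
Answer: $\frac{122941212}{1699} \approx 72361.0$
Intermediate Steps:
$\frac{m}{\left(17 \cdot 48 + 14475\right) \frac{1}{-23404}} = - \frac{47277}{\left(17 \cdot 48 + 14475\right) \frac{1}{-23404}} = - \frac{47277}{\left(816 + 14475\right) \left(- \frac{1}{23404}\right)} = - \frac{47277}{15291 \left(- \frac{1}{23404}\right)} = - \frac{47277}{- \frac{15291}{23404}} = \left(-47277\right) \left(- \frac{23404}{15291}\right) = \frac{122941212}{1699}$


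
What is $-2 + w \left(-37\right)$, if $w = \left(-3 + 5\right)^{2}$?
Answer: $-150$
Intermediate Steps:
$w = 4$ ($w = 2^{2} = 4$)
$-2 + w \left(-37\right) = -2 + 4 \left(-37\right) = -2 - 148 = -150$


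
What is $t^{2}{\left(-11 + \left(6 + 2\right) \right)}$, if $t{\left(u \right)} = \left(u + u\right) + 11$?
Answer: $25$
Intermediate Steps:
$t{\left(u \right)} = 11 + 2 u$ ($t{\left(u \right)} = 2 u + 11 = 11 + 2 u$)
$t^{2}{\left(-11 + \left(6 + 2\right) \right)} = \left(11 + 2 \left(-11 + \left(6 + 2\right)\right)\right)^{2} = \left(11 + 2 \left(-11 + 8\right)\right)^{2} = \left(11 + 2 \left(-3\right)\right)^{2} = \left(11 - 6\right)^{2} = 5^{2} = 25$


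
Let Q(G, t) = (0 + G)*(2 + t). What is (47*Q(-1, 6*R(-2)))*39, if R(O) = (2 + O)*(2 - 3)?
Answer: -3666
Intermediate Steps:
R(O) = -2 - O (R(O) = (2 + O)*(-1) = -2 - O)
Q(G, t) = G*(2 + t)
(47*Q(-1, 6*R(-2)))*39 = (47*(-(2 + 6*(-2 - 1*(-2)))))*39 = (47*(-(2 + 6*(-2 + 2))))*39 = (47*(-(2 + 6*0)))*39 = (47*(-(2 + 0)))*39 = (47*(-1*2))*39 = (47*(-2))*39 = -94*39 = -3666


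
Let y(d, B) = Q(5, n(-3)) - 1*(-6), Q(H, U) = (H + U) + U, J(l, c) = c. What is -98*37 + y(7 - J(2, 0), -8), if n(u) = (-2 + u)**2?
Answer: -3565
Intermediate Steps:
Q(H, U) = H + 2*U
y(d, B) = 61 (y(d, B) = (5 + 2*(-2 - 3)**2) - 1*(-6) = (5 + 2*(-5)**2) + 6 = (5 + 2*25) + 6 = (5 + 50) + 6 = 55 + 6 = 61)
-98*37 + y(7 - J(2, 0), -8) = -98*37 + 61 = -3626 + 61 = -3565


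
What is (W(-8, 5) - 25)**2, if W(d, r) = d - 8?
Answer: 1681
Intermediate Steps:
W(d, r) = -8 + d
(W(-8, 5) - 25)**2 = ((-8 - 8) - 25)**2 = (-16 - 25)**2 = (-41)**2 = 1681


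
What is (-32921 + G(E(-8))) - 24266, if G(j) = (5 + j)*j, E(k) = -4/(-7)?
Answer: -2802007/49 ≈ -57184.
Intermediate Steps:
E(k) = 4/7 (E(k) = -4*(-1/7) = 4/7)
G(j) = j*(5 + j)
(-32921 + G(E(-8))) - 24266 = (-32921 + 4*(5 + 4/7)/7) - 24266 = (-32921 + (4/7)*(39/7)) - 24266 = (-32921 + 156/49) - 24266 = -1612973/49 - 24266 = -2802007/49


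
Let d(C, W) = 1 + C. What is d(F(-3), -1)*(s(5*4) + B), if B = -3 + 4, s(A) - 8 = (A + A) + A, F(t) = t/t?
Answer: 138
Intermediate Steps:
F(t) = 1
s(A) = 8 + 3*A (s(A) = 8 + ((A + A) + A) = 8 + (2*A + A) = 8 + 3*A)
B = 1
d(F(-3), -1)*(s(5*4) + B) = (1 + 1)*((8 + 3*(5*4)) + 1) = 2*((8 + 3*20) + 1) = 2*((8 + 60) + 1) = 2*(68 + 1) = 2*69 = 138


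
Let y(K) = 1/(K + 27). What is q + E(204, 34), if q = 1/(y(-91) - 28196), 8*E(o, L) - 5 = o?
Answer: 377149393/14436360 ≈ 26.125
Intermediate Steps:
E(o, L) = 5/8 + o/8
y(K) = 1/(27 + K)
q = -64/1804545 (q = 1/(1/(27 - 91) - 28196) = 1/(1/(-64) - 28196) = 1/(-1/64 - 28196) = 1/(-1804545/64) = -64/1804545 ≈ -3.5466e-5)
q + E(204, 34) = -64/1804545 + (5/8 + (⅛)*204) = -64/1804545 + (5/8 + 51/2) = -64/1804545 + 209/8 = 377149393/14436360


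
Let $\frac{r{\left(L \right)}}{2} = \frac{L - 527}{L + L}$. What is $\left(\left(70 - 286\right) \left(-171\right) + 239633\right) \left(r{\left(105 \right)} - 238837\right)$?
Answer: $- \frac{6935882288683}{105} \approx -6.6056 \cdot 10^{10}$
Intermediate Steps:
$r{\left(L \right)} = \frac{-527 + L}{L}$ ($r{\left(L \right)} = 2 \frac{L - 527}{L + L} = 2 \frac{-527 + L}{2 L} = \frac{-527 + L}{L}$)
$\left(\left(70 - 286\right) \left(-171\right) + 239633\right) \left(r{\left(105 \right)} - 238837\right) = \left(\left(70 - 286\right) \left(-171\right) + 239633\right) \left(\frac{-527 + 105}{105} - 238837\right) = \left(\left(-216\right) \left(-171\right) + 239633\right) \left(\frac{1}{105} \left(-422\right) - 238837\right) = \left(36936 + 239633\right) \left(- \frac{422}{105} - 238837\right) = 276569 \left(- \frac{25078307}{105}\right) = - \frac{6935882288683}{105}$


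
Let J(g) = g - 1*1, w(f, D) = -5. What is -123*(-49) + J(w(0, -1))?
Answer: 6021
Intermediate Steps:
J(g) = -1 + g (J(g) = g - 1 = -1 + g)
-123*(-49) + J(w(0, -1)) = -123*(-49) + (-1 - 5) = 6027 - 6 = 6021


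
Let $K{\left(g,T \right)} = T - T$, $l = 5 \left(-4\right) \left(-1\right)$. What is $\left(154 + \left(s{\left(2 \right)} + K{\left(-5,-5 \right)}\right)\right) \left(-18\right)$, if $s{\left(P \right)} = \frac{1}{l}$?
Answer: $- \frac{27729}{10} \approx -2772.9$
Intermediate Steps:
$l = 20$ ($l = \left(-20\right) \left(-1\right) = 20$)
$K{\left(g,T \right)} = 0$
$s{\left(P \right)} = \frac{1}{20}$
$\left(154 + \left(s{\left(2 \right)} + K{\left(-5,-5 \right)}\right)\right) \left(-18\right) = \left(154 + \left(\frac{1}{20} + 0\right)\right) \left(-18\right) = \left(154 + \frac{1}{20}\right) \left(-18\right) = \frac{3081}{20} \left(-18\right) = - \frac{27729}{10}$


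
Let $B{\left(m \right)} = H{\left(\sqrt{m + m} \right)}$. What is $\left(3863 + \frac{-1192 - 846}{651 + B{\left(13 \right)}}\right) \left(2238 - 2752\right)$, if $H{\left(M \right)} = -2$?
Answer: $- \frac{1287595186}{649} \approx -1.984 \cdot 10^{6}$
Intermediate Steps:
$B{\left(m \right)} = -2$
$\left(3863 + \frac{-1192 - 846}{651 + B{\left(13 \right)}}\right) \left(2238 - 2752\right) = \left(3863 + \frac{-1192 - 846}{651 - 2}\right) \left(2238 - 2752\right) = \left(3863 - \frac{2038}{649}\right) \left(-514\right) = \frac{2505049}{649} \left(-514\right) = - \frac{1287595186}{649}$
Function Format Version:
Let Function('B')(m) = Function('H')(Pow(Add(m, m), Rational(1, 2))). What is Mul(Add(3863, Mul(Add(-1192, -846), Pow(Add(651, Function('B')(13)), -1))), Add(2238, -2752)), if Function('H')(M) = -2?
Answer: Rational(-1287595186, 649) ≈ -1.9840e+6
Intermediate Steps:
Function('B')(m) = -2
Mul(Add(3863, Mul(Add(-1192, -846), Pow(Add(651, Function('B')(13)), -1))), Add(2238, -2752)) = Mul(Add(3863, Mul(Add(-1192, -846), Pow(Add(651, -2), -1))), Add(2238, -2752)) = Mul(Add(3863, Mul(-2038, Pow(649, -1))), -514) = Mul(Add(3863, Mul(-2038, Rational(1, 649))), -514) = Mul(Add(3863, Rational(-2038, 649)), -514) = Mul(Rational(2505049, 649), -514) = Rational(-1287595186, 649)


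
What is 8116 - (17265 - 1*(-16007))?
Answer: -25156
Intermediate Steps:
8116 - (17265 - 1*(-16007)) = 8116 - (17265 + 16007) = 8116 - 1*33272 = 8116 - 33272 = -25156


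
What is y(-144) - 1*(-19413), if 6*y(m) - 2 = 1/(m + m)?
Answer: 33546239/1728 ≈ 19413.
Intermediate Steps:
y(m) = ⅓ + 1/(12*m) (y(m) = ⅓ + 1/(6*(m + m)) = ⅓ + 1/(6*((2*m))) = ⅓ + (1/(2*m))/6 = ⅓ + 1/(12*m))
y(-144) - 1*(-19413) = (1/12)*(1 + 4*(-144))/(-144) - 1*(-19413) = (1/12)*(-1/144)*(1 - 576) + 19413 = (1/12)*(-1/144)*(-575) + 19413 = 575/1728 + 19413 = 33546239/1728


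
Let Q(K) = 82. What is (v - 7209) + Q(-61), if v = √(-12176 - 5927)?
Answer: -7127 + I*√18103 ≈ -7127.0 + 134.55*I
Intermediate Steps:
v = I*√18103 (v = √(-18103) = I*√18103 ≈ 134.55*I)
(v - 7209) + Q(-61) = (I*√18103 - 7209) + 82 = (-7209 + I*√18103) + 82 = -7127 + I*√18103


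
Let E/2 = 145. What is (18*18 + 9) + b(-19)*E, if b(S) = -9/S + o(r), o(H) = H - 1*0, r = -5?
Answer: -18613/19 ≈ -979.63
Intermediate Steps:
o(H) = H (o(H) = H + 0 = H)
E = 290 (E = 2*145 = 290)
b(S) = -5 - 9/S (b(S) = -9/S - 5 = -5 - 9/S)
(18*18 + 9) + b(-19)*E = (18*18 + 9) + (-5 - 9/(-19))*290 = (324 + 9) + (-5 - 9*(-1/19))*290 = 333 + (-5 + 9/19)*290 = 333 - 86/19*290 = 333 - 24940/19 = -18613/19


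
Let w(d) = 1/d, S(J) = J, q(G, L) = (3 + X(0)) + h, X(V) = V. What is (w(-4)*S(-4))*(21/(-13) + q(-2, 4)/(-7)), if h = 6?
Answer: -264/91 ≈ -2.9011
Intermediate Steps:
q(G, L) = 9 (q(G, L) = (3 + 0) + 6 = 3 + 6 = 9)
(w(-4)*S(-4))*(21/(-13) + q(-2, 4)/(-7)) = (-4/(-4))*(21/(-13) + 9/(-7)) = (-¼*(-4))*(21*(-1/13) + 9*(-⅐)) = 1*(-21/13 - 9/7) = 1*(-264/91) = -264/91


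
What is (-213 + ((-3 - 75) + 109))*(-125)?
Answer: 22750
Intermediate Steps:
(-213 + ((-3 - 75) + 109))*(-125) = (-213 + (-78 + 109))*(-125) = (-213 + 31)*(-125) = -182*(-125) = 22750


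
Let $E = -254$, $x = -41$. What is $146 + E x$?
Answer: $10560$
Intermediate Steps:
$146 + E x = 146 - -10414 = 146 + 10414 = 10560$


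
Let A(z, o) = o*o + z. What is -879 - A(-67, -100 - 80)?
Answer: -33212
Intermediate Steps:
A(z, o) = z + o**2 (A(z, o) = o**2 + z = z + o**2)
-879 - A(-67, -100 - 80) = -879 - (-67 + (-100 - 80)**2) = -879 - (-67 + (-180)**2) = -879 - (-67 + 32400) = -879 - 1*32333 = -879 - 32333 = -33212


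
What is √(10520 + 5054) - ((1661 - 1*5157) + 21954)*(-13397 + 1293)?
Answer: 223415632 + √15574 ≈ 2.2342e+8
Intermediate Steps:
√(10520 + 5054) - ((1661 - 1*5157) + 21954)*(-13397 + 1293) = √15574 - ((1661 - 5157) + 21954)*(-12104) = √15574 - (-3496 + 21954)*(-12104) = √15574 - 18458*(-12104) = √15574 - 1*(-223415632) = √15574 + 223415632 = 223415632 + √15574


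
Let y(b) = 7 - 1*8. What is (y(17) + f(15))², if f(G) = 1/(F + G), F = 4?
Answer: 324/361 ≈ 0.89751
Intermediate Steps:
y(b) = -1 (y(b) = 7 - 8 = -1)
f(G) = 1/(4 + G)
(y(17) + f(15))² = (-1 + 1/(4 + 15))² = (-1 + 1/19)² = (-18/19)² = 324/361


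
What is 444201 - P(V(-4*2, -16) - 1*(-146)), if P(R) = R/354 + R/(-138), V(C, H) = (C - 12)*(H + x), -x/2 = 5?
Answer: 602784753/1357 ≈ 4.4420e+5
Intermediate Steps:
x = -10 (x = -2*5 = -10)
V(C, H) = (-12 + C)*(-10 + H) (V(C, H) = (C - 12)*(H - 10) = (-12 + C)*(-10 + H))
P(R) = -6*R/1357 (P(R) = R*(1/354) + R*(-1/138) = R/354 - R/138 = -6*R/1357)
444201 - P(V(-4*2, -16) - 1*(-146)) = 444201 - (-6)*((120 - 12*(-16) - (-40)*2 - 4*2*(-16)) - 1*(-146))/1357 = 444201 - (-6)*((120 + 192 - 10*(-8) - 8*(-16)) + 146)/1357 = 444201 - (-6)*((120 + 192 + 80 + 128) + 146)/1357 = 444201 - (-6)*(520 + 146)/1357 = 444201 - (-6)*666/1357 = 444201 - 1*(-3996/1357) = 444201 + 3996/1357 = 602784753/1357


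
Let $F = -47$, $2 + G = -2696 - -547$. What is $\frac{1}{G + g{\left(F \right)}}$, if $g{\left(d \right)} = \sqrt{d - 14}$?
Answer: $- \frac{2151}{4626862} - \frac{i \sqrt{61}}{4626862} \approx -0.00046489 - 1.688 \cdot 10^{-6} i$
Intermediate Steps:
$G = -2151$ ($G = -2 - 2149 = -2151$)
$g{\left(d \right)} = \sqrt{-14 + d}$
$\frac{1}{G + g{\left(F \right)}} = \frac{1}{-2151 + \sqrt{-14 - 47}} = \frac{1}{-2151 + \sqrt{-61}} = \frac{1}{-2151 + i \sqrt{61}}$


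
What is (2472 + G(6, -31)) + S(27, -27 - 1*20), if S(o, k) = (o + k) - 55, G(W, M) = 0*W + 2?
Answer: 2399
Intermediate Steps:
G(W, M) = 2 (G(W, M) = 0 + 2 = 2)
S(o, k) = -55 + k + o (S(o, k) = (k + o) - 55 = -55 + k + o)
(2472 + G(6, -31)) + S(27, -27 - 1*20) = (2472 + 2) + (-55 + (-27 - 1*20) + 27) = 2474 + (-55 + (-27 - 20) + 27) = 2474 + (-55 - 47 + 27) = 2474 - 75 = 2399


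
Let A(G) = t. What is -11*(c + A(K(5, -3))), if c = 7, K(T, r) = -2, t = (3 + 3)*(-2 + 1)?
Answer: -11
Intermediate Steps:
t = -6 (t = 6*(-1) = -6)
A(G) = -6
-11*(c + A(K(5, -3))) = -11*(7 - 6) = -11*1 = -11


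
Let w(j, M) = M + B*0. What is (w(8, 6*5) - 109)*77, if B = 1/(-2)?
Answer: -6083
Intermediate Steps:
B = -½ ≈ -0.50000
w(j, M) = M (w(j, M) = M - ½*0 = M + 0 = M)
(w(8, 6*5) - 109)*77 = (6*5 - 109)*77 = (30 - 109)*77 = -79*77 = -6083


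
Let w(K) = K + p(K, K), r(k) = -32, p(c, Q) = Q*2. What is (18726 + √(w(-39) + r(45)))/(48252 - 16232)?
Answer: 9363/16010 + I*√149/32020 ≈ 0.58482 + 0.00038122*I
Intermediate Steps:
p(c, Q) = 2*Q
w(K) = 3*K (w(K) = K + 2*K = 3*K)
(18726 + √(w(-39) + r(45)))/(48252 - 16232) = (18726 + √(3*(-39) - 32))/(48252 - 16232) = (18726 + √(-117 - 32))/32020 = (18726 + √(-149))*(1/32020) = (18726 + I*√149)*(1/32020) = 9363/16010 + I*√149/32020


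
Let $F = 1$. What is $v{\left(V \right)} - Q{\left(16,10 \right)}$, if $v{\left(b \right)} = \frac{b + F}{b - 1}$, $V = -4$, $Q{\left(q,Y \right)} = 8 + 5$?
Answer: $- \frac{62}{5} \approx -12.4$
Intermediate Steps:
$Q{\left(q,Y \right)} = 13$
$v{\left(b \right)} = \frac{1 + b}{-1 + b}$ ($v{\left(b \right)} = \frac{b + 1}{b - 1} = \frac{1 + b}{-1 + b}$)
$v{\left(V \right)} - Q{\left(16,10 \right)} = \frac{1 - 4}{-1 - 4} - 13 = \frac{1}{-5} \left(-3\right) - 13 = \left(- \frac{1}{5}\right) \left(-3\right) - 13 = \frac{3}{5} - 13 = - \frac{62}{5}$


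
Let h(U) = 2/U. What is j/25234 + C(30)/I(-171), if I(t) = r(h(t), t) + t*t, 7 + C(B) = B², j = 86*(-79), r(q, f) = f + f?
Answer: -4573838/19190457 ≈ -0.23834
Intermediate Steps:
r(q, f) = 2*f
j = -6794
C(B) = -7 + B²
I(t) = t² + 2*t (I(t) = 2*t + t*t = 2*t + t² = t² + 2*t)
j/25234 + C(30)/I(-171) = -6794/25234 + (-7 + 30²)/((-171*(2 - 171))) = -6794*1/25234 + (-7 + 900)/((-171*(-169))) = -3397/12617 + 893/28899 = -3397/12617 + 893*(1/28899) = -3397/12617 + 47/1521 = -4573838/19190457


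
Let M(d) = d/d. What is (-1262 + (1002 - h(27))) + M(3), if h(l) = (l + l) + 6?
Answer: -319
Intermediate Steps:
M(d) = 1
h(l) = 6 + 2*l (h(l) = 2*l + 6 = 6 + 2*l)
(-1262 + (1002 - h(27))) + M(3) = (-1262 + (1002 - (6 + 2*27))) + 1 = (-1262 + (1002 - (6 + 54))) + 1 = (-1262 + (1002 - 1*60)) + 1 = (-1262 + (1002 - 60)) + 1 = (-1262 + 942) + 1 = -320 + 1 = -319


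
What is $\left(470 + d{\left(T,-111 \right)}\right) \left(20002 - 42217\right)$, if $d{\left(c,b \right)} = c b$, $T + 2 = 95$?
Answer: $218884395$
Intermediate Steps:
$T = 93$ ($T = -2 + 95 = 93$)
$d{\left(c,b \right)} = b c$
$\left(470 + d{\left(T,-111 \right)}\right) \left(20002 - 42217\right) = \left(470 - 10323\right) \left(20002 - 42217\right) = \left(470 - 10323\right) \left(-22215\right) = \left(-9853\right) \left(-22215\right) = 218884395$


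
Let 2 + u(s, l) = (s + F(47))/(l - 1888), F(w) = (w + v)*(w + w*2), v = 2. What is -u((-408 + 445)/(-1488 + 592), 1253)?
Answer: 7328347/568960 ≈ 12.880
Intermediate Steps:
F(w) = 3*w*(2 + w) (F(w) = (w + 2)*(w + w*2) = (2 + w)*(w + 2*w) = (2 + w)*(3*w) = 3*w*(2 + w))
u(s, l) = -2 + (6909 + s)/(-1888 + l) (u(s, l) = -2 + (s + 3*47*(2 + 47))/(l - 1888) = -2 + (s + 3*47*49)/(-1888 + l) = -2 + (s + 6909)/(-1888 + l) = -2 + (6909 + s)/(-1888 + l))
-u((-408 + 445)/(-1488 + 592), 1253) = -(10685 + (-408 + 445)/(-1488 + 592) - 2*1253)/(-1888 + 1253) = -(10685 + 37/(-896) - 2506)/(-635) = -(-1)*(10685 + 37*(-1/896) - 2506)/635 = -(-1)*(10685 - 37/896 - 2506)/635 = -(-1)*7328347/(635*896) = -1*(-7328347/568960) = 7328347/568960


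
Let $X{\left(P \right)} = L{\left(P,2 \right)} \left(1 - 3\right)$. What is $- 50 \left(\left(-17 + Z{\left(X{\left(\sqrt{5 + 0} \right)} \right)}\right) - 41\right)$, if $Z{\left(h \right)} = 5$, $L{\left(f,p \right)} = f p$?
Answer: $2650$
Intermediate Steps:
$X{\left(P \right)} = - 4 P$ ($X{\left(P \right)} = P 2 \left(1 - 3\right) = 2 P \left(-2\right) = - 4 P$)
$- 50 \left(\left(-17 + Z{\left(X{\left(\sqrt{5 + 0} \right)} \right)}\right) - 41\right) = - 50 \left(\left(-17 + 5\right) - 41\right) = - 50 \left(-12 - 41\right) = \left(-50\right) \left(-53\right) = 2650$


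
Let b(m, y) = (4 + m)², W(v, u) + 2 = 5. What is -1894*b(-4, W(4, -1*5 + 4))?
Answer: 0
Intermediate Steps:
W(v, u) = 3 (W(v, u) = -2 + 5 = 3)
-1894*b(-4, W(4, -1*5 + 4)) = -1894*(4 - 4)² = -1894*0² = -1894*0 = 0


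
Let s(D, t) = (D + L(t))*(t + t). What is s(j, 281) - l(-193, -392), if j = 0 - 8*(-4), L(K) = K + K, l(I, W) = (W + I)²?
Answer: -8397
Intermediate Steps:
l(I, W) = (I + W)²
L(K) = 2*K
j = 32 (j = 0 + 32 = 32)
s(D, t) = 2*t*(D + 2*t) (s(D, t) = (D + 2*t)*(t + t) = (D + 2*t)*(2*t) = 2*t*(D + 2*t))
s(j, 281) - l(-193, -392) = 2*281*(32 + 2*281) - (-193 - 392)² = 2*281*(32 + 562) - 1*(-585)² = 2*281*594 - 1*342225 = 333828 - 342225 = -8397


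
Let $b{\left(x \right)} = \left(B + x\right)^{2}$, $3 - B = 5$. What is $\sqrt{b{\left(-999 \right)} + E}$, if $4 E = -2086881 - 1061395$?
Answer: $2 \sqrt{53733} \approx 463.61$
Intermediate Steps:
$B = -2$ ($B = 3 - 5 = -2$)
$E = -787069$ ($E = \frac{-2086881 - 1061395}{4} = \frac{1}{4} \left(-3148276\right) = -787069$)
$b{\left(x \right)} = \left(-2 + x\right)^{2}$
$\sqrt{b{\left(-999 \right)} + E} = \sqrt{\left(-2 - 999\right)^{2} - 787069} = \sqrt{\left(-1001\right)^{2} - 787069} = \sqrt{1002001 - 787069} = \sqrt{214932} = 2 \sqrt{53733}$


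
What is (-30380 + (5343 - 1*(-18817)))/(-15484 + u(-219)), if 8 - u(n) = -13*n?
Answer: 6220/18323 ≈ 0.33946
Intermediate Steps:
u(n) = 8 + 13*n (u(n) = 8 - (-13)*n = 8 + 13*n)
(-30380 + (5343 - 1*(-18817)))/(-15484 + u(-219)) = (-30380 + (5343 - 1*(-18817)))/(-15484 + (8 + 13*(-219))) = (-30380 + (5343 + 18817))/(-15484 + (8 - 2847)) = (-30380 + 24160)/(-15484 - 2839) = -6220/(-18323) = -6220*(-1/18323) = 6220/18323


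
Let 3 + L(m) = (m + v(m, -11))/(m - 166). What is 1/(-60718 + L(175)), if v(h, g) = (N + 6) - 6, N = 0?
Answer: -9/546314 ≈ -1.6474e-5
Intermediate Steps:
v(h, g) = 0 (v(h, g) = (0 + 6) - 6 = 6 - 6 = 0)
L(m) = -3 + m/(-166 + m) (L(m) = -3 + (m + 0)/(m - 166) = -3 + m/(-166 + m))
1/(-60718 + L(175)) = 1/(-60718 + 2*(249 - 1*175)/(-166 + 175)) = 1/(-60718 + 2*(249 - 175)/9) = 1/(-60718 + 2*(⅑)*74) = 1/(-60718 + 148/9) = 1/(-546314/9) = -9/546314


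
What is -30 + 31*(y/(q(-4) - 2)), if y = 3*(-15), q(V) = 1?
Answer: 1365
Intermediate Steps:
y = -45
-30 + 31*(y/(q(-4) - 2)) = -30 + 31*(-45/(1 - 2)) = -30 + 31*(-45/(-1)) = -30 + 31*(-45*(-1)) = -30 + 31*45 = -30 + 1395 = 1365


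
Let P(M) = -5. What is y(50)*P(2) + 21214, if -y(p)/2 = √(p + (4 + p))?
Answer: 21214 + 20*√26 ≈ 21316.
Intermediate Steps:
y(p) = -2*√(4 + 2*p) (y(p) = -2*√(p + (4 + p)) = -2*√(4 + 2*p))
y(50)*P(2) + 21214 = -2*√(4 + 2*50)*(-5) + 21214 = -2*√(4 + 100)*(-5) + 21214 = -4*√26*(-5) + 21214 = 20*√26 + 21214 = 21214 + 20*√26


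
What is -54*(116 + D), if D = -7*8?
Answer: -3240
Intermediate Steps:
D = -56
-54*(116 + D) = -54*(116 - 56) = -54*60 = -3240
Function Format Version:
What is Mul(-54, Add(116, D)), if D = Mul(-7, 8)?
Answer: -3240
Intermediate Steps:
D = -56
Mul(-54, Add(116, D)) = Mul(-54, Add(116, -56)) = Mul(-54, 60) = -3240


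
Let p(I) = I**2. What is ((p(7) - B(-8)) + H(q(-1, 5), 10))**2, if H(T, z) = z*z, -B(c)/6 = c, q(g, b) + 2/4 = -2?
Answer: 10201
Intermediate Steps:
q(g, b) = -5/2 (q(g, b) = -1/2 - 2 = -5/2)
B(c) = -6*c
H(T, z) = z**2
((p(7) - B(-8)) + H(q(-1, 5), 10))**2 = ((7**2 - (-6)*(-8)) + 10**2)**2 = ((49 - 1*48) + 100)**2 = ((49 - 48) + 100)**2 = (1 + 100)**2 = 101**2 = 10201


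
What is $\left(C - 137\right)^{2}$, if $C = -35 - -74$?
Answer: $9604$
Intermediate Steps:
$C = 39$ ($C = -35 + 74 = 39$)
$\left(C - 137\right)^{2} = \left(39 - 137\right)^{2} = \left(-98\right)^{2} = 9604$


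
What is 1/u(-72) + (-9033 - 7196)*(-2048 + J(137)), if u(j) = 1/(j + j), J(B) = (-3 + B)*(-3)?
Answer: 39760906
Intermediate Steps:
J(B) = 9 - 3*B
u(j) = 1/(2*j)
1/u(-72) + (-9033 - 7196)*(-2048 + J(137)) = 1/((1/2)/(-72)) + (-9033 - 7196)*(-2048 + (9 - 3*137)) = 1/((1/2)*(-1/72)) - 16229*(-2048 + (9 - 411)) = 1/(-1/144) - 16229*(-2048 - 402) = -144 - 16229*(-2450) = -144 + 39761050 = 39760906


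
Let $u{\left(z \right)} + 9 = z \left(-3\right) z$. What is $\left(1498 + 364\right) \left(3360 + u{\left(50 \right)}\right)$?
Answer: $-7725438$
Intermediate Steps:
$u{\left(z \right)} = -9 - 3 z^{2}$ ($u{\left(z \right)} = -9 + z \left(-3\right) z = -9 + - 3 z z = -9 - 3 z^{2}$)
$\left(1498 + 364\right) \left(3360 + u{\left(50 \right)}\right) = \left(1498 + 364\right) \left(3360 - \left(9 + 3 \cdot 50^{2}\right)\right) = 1862 \left(3360 - 7509\right) = 1862 \left(-4149\right) = -7725438$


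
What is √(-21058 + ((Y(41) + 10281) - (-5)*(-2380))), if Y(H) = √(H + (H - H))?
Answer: √(-22677 + √41) ≈ 150.57*I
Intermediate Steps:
Y(H) = √H (Y(H) = √(H + 0) = √H)
√(-21058 + ((Y(41) + 10281) - (-5)*(-2380))) = √(-21058 + ((√41 + 10281) - (-5)*(-2380))) = √(-21058 + ((10281 + √41) - 1*11900)) = √(-21058 + ((10281 + √41) - 11900)) = √(-21058 + (-1619 + √41)) = √(-22677 + √41)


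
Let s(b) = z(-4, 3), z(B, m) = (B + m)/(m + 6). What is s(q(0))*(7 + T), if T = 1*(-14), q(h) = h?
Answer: 7/9 ≈ 0.77778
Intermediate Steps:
T = -14
z(B, m) = (B + m)/(6 + m)
s(b) = -⅑ (s(b) = (-4 + 3)/(6 + 3) = -1/9 = (⅑)*(-1) = -⅑)
s(q(0))*(7 + T) = -(7 - 14)/9 = -⅑*(-7) = 7/9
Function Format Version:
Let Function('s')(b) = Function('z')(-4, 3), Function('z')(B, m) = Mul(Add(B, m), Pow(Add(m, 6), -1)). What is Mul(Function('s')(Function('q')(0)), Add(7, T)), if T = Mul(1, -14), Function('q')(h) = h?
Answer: Rational(7, 9) ≈ 0.77778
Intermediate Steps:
T = -14
Function('z')(B, m) = Mul(Pow(Add(6, m), -1), Add(B, m)) (Function('z')(B, m) = Mul(Add(B, m), Pow(Add(6, m), -1)) = Mul(Pow(Add(6, m), -1), Add(B, m)))
Function('s')(b) = Rational(-1, 9) (Function('s')(b) = Mul(Pow(Add(6, 3), -1), Add(-4, 3)) = Mul(Pow(9, -1), -1) = Mul(Rational(1, 9), -1) = Rational(-1, 9))
Mul(Function('s')(Function('q')(0)), Add(7, T)) = Mul(Rational(-1, 9), Add(7, -14)) = Mul(Rational(-1, 9), -7) = Rational(7, 9)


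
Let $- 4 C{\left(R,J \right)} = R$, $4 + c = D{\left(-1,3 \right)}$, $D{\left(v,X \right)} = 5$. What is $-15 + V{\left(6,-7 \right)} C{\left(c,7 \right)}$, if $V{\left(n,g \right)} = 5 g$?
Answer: $- \frac{25}{4} \approx -6.25$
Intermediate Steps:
$c = 1$ ($c = -4 + 5 = 1$)
$C{\left(R,J \right)} = - \frac{R}{4}$
$-15 + V{\left(6,-7 \right)} C{\left(c,7 \right)} = -15 + 5 \left(-7\right) \left(\left(- \frac{1}{4}\right) 1\right) = -15 - - \frac{35}{4} = -15 + \frac{35}{4} = - \frac{25}{4}$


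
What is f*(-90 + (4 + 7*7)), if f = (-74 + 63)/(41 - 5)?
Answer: 407/36 ≈ 11.306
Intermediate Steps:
f = -11/36 ≈ -0.30556
f*(-90 + (4 + 7*7)) = -11*(-90 + (4 + 7*7))/36 = -11*(-90 + (4 + 49))/36 = -11*(-90 + 53)/36 = -11/36*(-37) = 407/36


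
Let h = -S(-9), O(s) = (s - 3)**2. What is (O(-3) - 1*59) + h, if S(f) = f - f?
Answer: -23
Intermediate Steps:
O(s) = (-3 + s)**2
S(f) = 0
h = 0 (h = -1*0 = 0)
(O(-3) - 1*59) + h = ((-3 - 3)**2 - 1*59) + 0 = ((-6)**2 - 59) + 0 = (36 - 59) + 0 = -23 + 0 = -23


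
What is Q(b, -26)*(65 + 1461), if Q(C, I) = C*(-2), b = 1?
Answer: -3052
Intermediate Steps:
Q(C, I) = -2*C
Q(b, -26)*(65 + 1461) = (-2*1)*(65 + 1461) = -2*1526 = -3052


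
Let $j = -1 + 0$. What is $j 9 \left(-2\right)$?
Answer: $18$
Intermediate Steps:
$j = -1$
$j 9 \left(-2\right) = \left(-1\right) 9 \left(-2\right) = \left(-9\right) \left(-2\right) = 18$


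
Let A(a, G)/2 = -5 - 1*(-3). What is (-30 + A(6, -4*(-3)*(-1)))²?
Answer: 1156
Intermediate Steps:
A(a, G) = -4 (A(a, G) = 2*(-5 - 1*(-3)) = 2*(-5 + 3) = 2*(-2) = -4)
(-30 + A(6, -4*(-3)*(-1)))² = (-30 - 4)² = (-34)² = 1156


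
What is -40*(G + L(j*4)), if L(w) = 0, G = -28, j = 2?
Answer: 1120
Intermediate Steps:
-40*(G + L(j*4)) = -40*(-28 + 0) = -40*(-28) = 1120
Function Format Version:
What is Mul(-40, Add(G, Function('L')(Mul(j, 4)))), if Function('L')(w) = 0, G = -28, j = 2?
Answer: 1120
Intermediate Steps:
Mul(-40, Add(G, Function('L')(Mul(j, 4)))) = Mul(-40, Add(-28, 0)) = Mul(-40, -28) = 1120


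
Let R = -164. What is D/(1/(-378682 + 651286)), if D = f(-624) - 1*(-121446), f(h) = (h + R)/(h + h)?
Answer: 860777775233/26 ≈ 3.3107e+10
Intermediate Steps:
f(h) = (-164 + h)/(2*h) (f(h) = (h - 164)/(h + h) = (-164 + h)/((2*h)) = (-164 + h)*(1/(2*h)) = (-164 + h)/(2*h))
D = 37891349/312 (D = (½)*(-164 - 624)/(-624) - 1*(-121446) = (½)*(-1/624)*(-788) + 121446 = 197/312 + 121446 = 37891349/312 ≈ 1.2145e+5)
D/(1/(-378682 + 651286)) = 37891349/(312*(1/(-378682 + 651286))) = 37891349/(312*(1/272604)) = (37891349/312)*272604 = 860777775233/26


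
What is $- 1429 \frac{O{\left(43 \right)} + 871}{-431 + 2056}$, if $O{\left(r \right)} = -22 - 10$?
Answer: $- \frac{1198931}{1625} \approx -737.8$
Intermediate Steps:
$O{\left(r \right)} = -32$
$- 1429 \frac{O{\left(43 \right)} + 871}{-431 + 2056} = - 1429 \frac{-32 + 871}{-431 + 2056} = - 1429 \cdot \frac{839}{1625} = - 1429 \cdot 839 \cdot \frac{1}{1625} = \left(-1429\right) \frac{839}{1625} = - \frac{1198931}{1625}$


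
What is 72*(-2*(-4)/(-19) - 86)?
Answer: -118224/19 ≈ -6222.3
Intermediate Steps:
72*(-2*(-4)/(-19) - 86) = 72*(8*(-1/19) - 86) = 72*(-8/19 - 86) = 72*(-1642/19) = -118224/19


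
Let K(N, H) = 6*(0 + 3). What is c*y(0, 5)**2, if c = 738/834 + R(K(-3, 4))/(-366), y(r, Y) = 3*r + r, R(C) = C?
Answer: 0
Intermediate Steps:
K(N, H) = 18 (K(N, H) = 6*3 = 18)
y(r, Y) = 4*r
c = 7086/8479 (c = 738/834 + 18/(-366) = 738*(1/834) + 18*(-1/366) = 123/139 - 3/61 = 7086/8479 ≈ 0.83571)
c*y(0, 5)**2 = 7086*(4*0)**2/8479 = (7086/8479)*0**2 = (7086/8479)*0 = 0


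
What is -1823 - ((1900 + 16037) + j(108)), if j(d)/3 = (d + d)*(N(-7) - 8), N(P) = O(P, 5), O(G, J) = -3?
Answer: -12632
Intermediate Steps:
N(P) = -3
j(d) = -66*d (j(d) = 3*((d + d)*(-3 - 8)) = 3*((2*d)*(-11)) = 3*(-22*d) = -66*d)
-1823 - ((1900 + 16037) + j(108)) = -1823 - ((1900 + 16037) - 66*108) = -1823 - (17937 - 7128) = -1823 - 1*10809 = -1823 - 10809 = -12632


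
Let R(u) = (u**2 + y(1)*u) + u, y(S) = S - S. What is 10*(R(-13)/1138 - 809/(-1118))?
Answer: 2737625/318071 ≈ 8.6070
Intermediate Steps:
y(S) = 0
R(u) = u + u**2 (R(u) = (u**2 + 0*u) + u = (u**2 + 0) + u = u**2 + u = u + u**2)
10*(R(-13)/1138 - 809/(-1118)) = 10*(-13*(1 - 13)/1138 - 809/(-1118)) = 10*(-13*(-12)*(1/1138) - 809*(-1/1118)) = 10*(156*(1/1138) + 809/1118) = 10*(78/569 + 809/1118) = 10*(547525/636142) = 2737625/318071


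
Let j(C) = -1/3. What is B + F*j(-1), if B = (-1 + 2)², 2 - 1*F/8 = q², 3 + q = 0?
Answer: 59/3 ≈ 19.667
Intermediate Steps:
q = -3 (q = -3 + 0 = -3)
j(C) = -⅓ (j(C) = -1*⅓ = -⅓)
F = -56 (F = 16 - 8*(-3)² = 16 - 8*9 = 16 - 72 = -56)
B = 1 (B = 1² = 1)
B + F*j(-1) = 1 - 56*(-⅓) = 1 + 56/3 = 59/3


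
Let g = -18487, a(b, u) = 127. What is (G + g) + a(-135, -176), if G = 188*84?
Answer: -2568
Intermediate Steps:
G = 15792
(G + g) + a(-135, -176) = (15792 - 18487) + 127 = -2695 + 127 = -2568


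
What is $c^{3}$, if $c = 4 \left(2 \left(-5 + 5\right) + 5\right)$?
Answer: $8000$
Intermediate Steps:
$c = 20$ ($c = 4 \left(2 \cdot 0 + 5\right) = 4 \left(0 + 5\right) = 4 \cdot 5 = 20$)
$c^{3} = 20^{3} = 8000$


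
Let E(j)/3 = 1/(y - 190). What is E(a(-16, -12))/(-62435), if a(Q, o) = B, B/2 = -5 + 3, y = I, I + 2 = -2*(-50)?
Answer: 3/5744020 ≈ 5.2228e-7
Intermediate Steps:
I = 98 (I = -2 - 2*(-50) = -2 + 100 = 98)
y = 98
B = -4 (B = 2*(-5 + 3) = 2*(-2) = -4)
a(Q, o) = -4
E(j) = -3/92 (E(j) = 3/(98 - 190) = 3/(-92) = 3*(-1/92) = -3/92)
E(a(-16, -12))/(-62435) = -3/92/(-62435) = -3/92*(-1/62435) = 3/5744020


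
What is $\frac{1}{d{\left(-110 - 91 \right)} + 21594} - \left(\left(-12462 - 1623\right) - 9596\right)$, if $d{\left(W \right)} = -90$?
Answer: $\frac{509236225}{21504} \approx 23681.0$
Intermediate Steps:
$\frac{1}{d{\left(-110 - 91 \right)} + 21594} - \left(\left(-12462 - 1623\right) - 9596\right) = \frac{1}{-90 + 21594} - \left(\left(-12462 - 1623\right) - 9596\right) = \frac{1}{21504} - \left(-14085 - 9596\right) = \frac{1}{21504} - -23681 = \frac{1}{21504} + 23681 = \frac{509236225}{21504}$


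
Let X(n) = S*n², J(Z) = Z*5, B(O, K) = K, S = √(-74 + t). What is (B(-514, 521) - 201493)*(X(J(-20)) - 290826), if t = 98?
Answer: 58447882872 - 4019440000*√6 ≈ 4.8602e+10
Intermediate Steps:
S = 2*√6 (S = √(-74 + 98) = √24 = 2*√6 ≈ 4.8990)
J(Z) = 5*Z
X(n) = 2*√6*n² (X(n) = (2*√6)*n² = 2*√6*n²)
(B(-514, 521) - 201493)*(X(J(-20)) - 290826) = (521 - 201493)*(2*√6*(5*(-20))² - 290826) = -200972*(2*√6*(-100)² - 290826) = -200972*(2*√6*10000 - 290826) = -200972*(20000*√6 - 290826) = -200972*(-290826 + 20000*√6) = 58447882872 - 4019440000*√6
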